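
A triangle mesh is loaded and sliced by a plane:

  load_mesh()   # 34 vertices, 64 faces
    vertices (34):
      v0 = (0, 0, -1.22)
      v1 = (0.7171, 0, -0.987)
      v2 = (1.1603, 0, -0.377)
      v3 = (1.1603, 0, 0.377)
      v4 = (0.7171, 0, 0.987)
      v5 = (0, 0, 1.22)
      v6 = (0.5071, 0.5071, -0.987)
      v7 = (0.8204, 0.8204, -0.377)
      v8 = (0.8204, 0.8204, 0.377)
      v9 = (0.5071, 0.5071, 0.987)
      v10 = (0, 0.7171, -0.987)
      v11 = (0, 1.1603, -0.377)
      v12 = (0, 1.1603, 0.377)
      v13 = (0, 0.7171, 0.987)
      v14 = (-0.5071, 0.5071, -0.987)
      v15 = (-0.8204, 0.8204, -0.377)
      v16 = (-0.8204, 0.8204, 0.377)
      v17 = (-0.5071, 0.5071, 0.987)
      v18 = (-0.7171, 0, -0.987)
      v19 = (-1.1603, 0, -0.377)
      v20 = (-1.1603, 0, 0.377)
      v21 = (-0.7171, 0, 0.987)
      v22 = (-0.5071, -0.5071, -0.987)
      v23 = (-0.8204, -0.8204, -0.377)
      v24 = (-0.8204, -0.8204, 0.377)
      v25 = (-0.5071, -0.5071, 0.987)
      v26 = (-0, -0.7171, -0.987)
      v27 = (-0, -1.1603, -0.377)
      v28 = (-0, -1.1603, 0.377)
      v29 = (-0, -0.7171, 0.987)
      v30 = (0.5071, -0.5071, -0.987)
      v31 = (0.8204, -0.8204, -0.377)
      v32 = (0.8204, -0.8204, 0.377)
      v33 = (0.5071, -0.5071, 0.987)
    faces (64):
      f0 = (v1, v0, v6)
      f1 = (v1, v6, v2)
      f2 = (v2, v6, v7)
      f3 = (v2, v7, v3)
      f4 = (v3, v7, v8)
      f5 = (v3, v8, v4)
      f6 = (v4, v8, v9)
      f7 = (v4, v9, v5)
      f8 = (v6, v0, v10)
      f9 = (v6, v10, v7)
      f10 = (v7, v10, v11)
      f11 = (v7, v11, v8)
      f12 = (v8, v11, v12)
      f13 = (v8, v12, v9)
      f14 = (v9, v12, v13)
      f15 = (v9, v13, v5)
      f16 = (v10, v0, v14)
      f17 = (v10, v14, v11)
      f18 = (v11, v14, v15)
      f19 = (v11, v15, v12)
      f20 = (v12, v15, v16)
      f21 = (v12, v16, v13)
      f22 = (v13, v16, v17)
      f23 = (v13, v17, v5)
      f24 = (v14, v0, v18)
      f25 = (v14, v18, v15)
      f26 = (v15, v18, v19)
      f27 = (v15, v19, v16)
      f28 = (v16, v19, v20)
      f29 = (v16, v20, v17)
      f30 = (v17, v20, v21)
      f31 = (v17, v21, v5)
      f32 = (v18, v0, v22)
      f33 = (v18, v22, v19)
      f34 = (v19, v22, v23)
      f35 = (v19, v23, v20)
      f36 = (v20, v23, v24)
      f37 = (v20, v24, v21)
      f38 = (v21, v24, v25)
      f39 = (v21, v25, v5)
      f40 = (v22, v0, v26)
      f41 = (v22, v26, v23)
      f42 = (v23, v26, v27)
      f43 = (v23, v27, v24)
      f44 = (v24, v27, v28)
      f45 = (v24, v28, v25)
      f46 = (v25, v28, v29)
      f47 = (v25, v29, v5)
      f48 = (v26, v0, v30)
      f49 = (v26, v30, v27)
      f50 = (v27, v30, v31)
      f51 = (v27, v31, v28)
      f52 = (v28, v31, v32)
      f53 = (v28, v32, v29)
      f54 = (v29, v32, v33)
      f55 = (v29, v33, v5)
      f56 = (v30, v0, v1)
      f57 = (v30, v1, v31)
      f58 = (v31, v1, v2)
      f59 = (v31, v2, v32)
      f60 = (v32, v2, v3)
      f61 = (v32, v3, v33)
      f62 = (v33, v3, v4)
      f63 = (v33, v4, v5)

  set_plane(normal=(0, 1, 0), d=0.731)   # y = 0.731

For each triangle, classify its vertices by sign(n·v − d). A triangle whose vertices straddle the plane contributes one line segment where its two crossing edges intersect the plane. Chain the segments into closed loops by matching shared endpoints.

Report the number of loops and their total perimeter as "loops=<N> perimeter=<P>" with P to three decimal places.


Straddling triangles (18 of 64):
  (v2,v6,v7) [--+] → (0.731, 0.731, -0.551063)–(0.857439, 0.731, -0.377)  len=0.2151
  (v2,v7,v3) [-+-] → (0.857439, 0.731, -0.377)–(0.857439, 0.731, -0.294836)  len=0.0822
  (v3,v7,v8) [-++] → (0.857439, 0.731, -0.294836)–(0.857439, 0.731, 0.377)  len=0.6718
  (v3,v8,v4) [-+-] → (0.857439, 0.731, 0.377)–(0.809143, 0.731, 0.443472)  len=0.0822
  (v4,v8,v9) [-+-] → (0.809143, 0.731, 0.443472)–(0.731, 0.731, 0.551063)  len=0.1330
  (v6,v10,v7) [--+] → (0.110393, 0.731, -0.904919)–(0.731, 0.731, -0.551063)  len=0.7144
  (v7,v10,v11) [+-+] → (0.110393, 0.731, -0.904919)–(0, 0.731, -0.967869)  len=0.1271
  (v8,v12,v9) [++-] → (0.333279, 0.731, 0.777908)–(0.731, 0.731, 0.551063)  len=0.4579
  (v9,v12,v13) [-+-] → (0.333279, 0.731, 0.777908)–(0, 0.731, 0.967869)  len=0.3836
  (v10,v14,v11) [--+] → (-0.333279, 0.731, -0.777908)–(0, 0.731, -0.967869)  len=0.3836
  (v11,v14,v15) [+-+] → (-0.333279, 0.731, -0.777908)–(-0.731, 0.731, -0.551063)  len=0.4579
  (v12,v16,v13) [++-] → (-0.110393, 0.731, 0.904919)–(0, 0.731, 0.967869)  len=0.1271
  (v13,v16,v17) [-+-] → (-0.110393, 0.731, 0.904919)–(-0.731, 0.731, 0.551063)  len=0.7144
  (v14,v18,v15) [--+] → (-0.809143, 0.731, -0.443472)–(-0.731, 0.731, -0.551063)  len=0.1330
  (v15,v18,v19) [+--] → (-0.809143, 0.731, -0.443472)–(-0.857439, 0.731, -0.377)  len=0.0822
  (v15,v19,v16) [+-+] → (-0.857439, 0.731, -0.377)–(-0.857439, 0.731, 0.294836)  len=0.6718
  (v16,v19,v20) [+--] → (-0.857439, 0.731, 0.294836)–(-0.857439, 0.731, 0.377)  len=0.0822
  (v16,v20,v17) [+--] → (-0.857439, 0.731, 0.377)–(-0.731, 0.731, 0.551063)  len=0.2151

Chained into 1 loop(s):
  loop 1: 18 segments, perimeter = 5.7345
Total perimeter = 5.734

loops=1 perimeter=5.734


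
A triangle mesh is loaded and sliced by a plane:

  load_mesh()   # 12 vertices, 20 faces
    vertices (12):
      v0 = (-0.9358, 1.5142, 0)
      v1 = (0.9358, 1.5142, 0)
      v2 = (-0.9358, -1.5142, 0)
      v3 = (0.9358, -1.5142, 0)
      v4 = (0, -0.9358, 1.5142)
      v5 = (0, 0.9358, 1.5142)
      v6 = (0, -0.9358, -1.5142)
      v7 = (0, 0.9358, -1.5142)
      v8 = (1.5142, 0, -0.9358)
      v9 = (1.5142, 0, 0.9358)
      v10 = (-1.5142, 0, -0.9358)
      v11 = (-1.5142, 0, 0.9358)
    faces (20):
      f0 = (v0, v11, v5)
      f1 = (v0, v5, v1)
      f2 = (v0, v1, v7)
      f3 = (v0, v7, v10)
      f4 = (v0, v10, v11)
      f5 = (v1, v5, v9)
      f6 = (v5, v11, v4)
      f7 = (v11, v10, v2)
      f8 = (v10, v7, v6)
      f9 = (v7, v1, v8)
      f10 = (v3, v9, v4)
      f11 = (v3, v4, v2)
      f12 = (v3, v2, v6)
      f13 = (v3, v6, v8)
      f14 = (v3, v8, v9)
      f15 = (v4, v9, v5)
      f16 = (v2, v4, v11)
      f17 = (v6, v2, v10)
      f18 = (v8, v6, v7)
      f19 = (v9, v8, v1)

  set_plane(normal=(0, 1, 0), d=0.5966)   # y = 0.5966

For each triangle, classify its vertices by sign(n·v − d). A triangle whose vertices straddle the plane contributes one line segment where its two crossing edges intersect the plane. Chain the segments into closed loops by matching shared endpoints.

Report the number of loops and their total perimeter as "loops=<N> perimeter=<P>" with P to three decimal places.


loops=1 perimeter=8.790

Straddling triangles (10 of 20):
  (v0,v11,v5) [+-+] → (-1.28631, 0.5966, 0.567092)–(-0.548853, 0.5966, 1.30455)  len=1.0429
  (v0,v7,v10) [++-] → (-0.548853, 0.5966, -1.30455)–(-1.28631, 0.5966, -0.567092)  len=1.0429
  (v0,v10,v11) [+--] → (-1.28631, 0.5966, -0.567092)–(-1.28631, 0.5966, 0.567092)  len=1.1342
  (v1,v5,v9) [++-] → (0.548853, 0.5966, 1.30455)–(1.28631, 0.5966, 0.567092)  len=1.0429
  (v5,v11,v4) [+--] → (-0.548853, 0.5966, 1.30455)–(0, 0.5966, 1.5142)  len=0.5875
  (v10,v7,v6) [-+-] → (-0.548853, 0.5966, -1.30455)–(0, 0.5966, -1.5142)  len=0.5875
  (v7,v1,v8) [++-] → (1.28631, 0.5966, -0.567092)–(0.548853, 0.5966, -1.30455)  len=1.0429
  (v4,v9,v5) [--+] → (0.548853, 0.5966, 1.30455)–(0, 0.5966, 1.5142)  len=0.5875
  (v8,v6,v7) [--+] → (0, 0.5966, -1.5142)–(0.548853, 0.5966, -1.30455)  len=0.5875
  (v9,v8,v1) [--+] → (1.28631, 0.5966, -0.567092)–(1.28631, 0.5966, 0.567092)  len=1.1342

Chained into 1 loop(s):
  loop 1: 10 segments, perimeter = 8.7902
Total perimeter = 8.790


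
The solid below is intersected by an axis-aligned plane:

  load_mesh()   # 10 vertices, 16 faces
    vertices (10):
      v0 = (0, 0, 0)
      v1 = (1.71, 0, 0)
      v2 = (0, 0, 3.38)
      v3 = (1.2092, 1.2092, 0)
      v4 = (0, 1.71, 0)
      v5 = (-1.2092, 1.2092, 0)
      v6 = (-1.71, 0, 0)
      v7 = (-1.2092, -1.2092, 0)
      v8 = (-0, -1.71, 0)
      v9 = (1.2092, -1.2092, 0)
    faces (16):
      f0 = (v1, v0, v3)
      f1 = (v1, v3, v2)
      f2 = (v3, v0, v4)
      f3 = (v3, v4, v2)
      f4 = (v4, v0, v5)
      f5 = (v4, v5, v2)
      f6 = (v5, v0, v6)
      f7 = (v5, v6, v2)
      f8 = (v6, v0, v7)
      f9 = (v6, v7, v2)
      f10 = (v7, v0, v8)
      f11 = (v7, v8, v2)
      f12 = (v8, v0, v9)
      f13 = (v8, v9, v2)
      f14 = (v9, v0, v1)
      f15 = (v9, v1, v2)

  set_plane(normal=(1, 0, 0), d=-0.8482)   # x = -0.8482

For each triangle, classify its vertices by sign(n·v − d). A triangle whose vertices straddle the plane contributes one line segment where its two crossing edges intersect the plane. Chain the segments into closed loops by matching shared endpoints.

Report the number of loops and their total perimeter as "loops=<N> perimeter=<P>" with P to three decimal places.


Straddling triangles (8 of 16):
  (v4,v0,v5) [++-] → (-0.8482, 0.8482, 0)–(-0.8482, 1.35871, 0)  len=0.5105
  (v4,v5,v2) [+-+] → (-0.8482, 1.35871, 0)–(-0.8482, 0.8482, 1.00908)  len=1.1309
  (v5,v0,v6) [-+-] → (-0.8482, 0.8482, 0)–(-0.8482, 0, 0)  len=0.8482
  (v5,v6,v2) [--+] → (-0.8482, 0, 1.70344)–(-0.8482, 0.8482, 1.00908)  len=1.0962
  (v6,v0,v7) [-+-] → (-0.8482, 0, 0)–(-0.8482, -0.8482, 0)  len=0.8482
  (v6,v7,v2) [--+] → (-0.8482, -0.8482, 1.00908)–(-0.8482, 0, 1.70344)  len=1.0962
  (v7,v0,v8) [-++] → (-0.8482, -0.8482, 0)–(-0.8482, -1.35871, 0)  len=0.5105
  (v7,v8,v2) [-++] → (-0.8482, -1.35871, 0)–(-0.8482, -0.8482, 1.00908)  len=1.1309

Chained into 1 loop(s):
  loop 1: 8 segments, perimeter = 7.1715
Total perimeter = 7.171

loops=1 perimeter=7.171


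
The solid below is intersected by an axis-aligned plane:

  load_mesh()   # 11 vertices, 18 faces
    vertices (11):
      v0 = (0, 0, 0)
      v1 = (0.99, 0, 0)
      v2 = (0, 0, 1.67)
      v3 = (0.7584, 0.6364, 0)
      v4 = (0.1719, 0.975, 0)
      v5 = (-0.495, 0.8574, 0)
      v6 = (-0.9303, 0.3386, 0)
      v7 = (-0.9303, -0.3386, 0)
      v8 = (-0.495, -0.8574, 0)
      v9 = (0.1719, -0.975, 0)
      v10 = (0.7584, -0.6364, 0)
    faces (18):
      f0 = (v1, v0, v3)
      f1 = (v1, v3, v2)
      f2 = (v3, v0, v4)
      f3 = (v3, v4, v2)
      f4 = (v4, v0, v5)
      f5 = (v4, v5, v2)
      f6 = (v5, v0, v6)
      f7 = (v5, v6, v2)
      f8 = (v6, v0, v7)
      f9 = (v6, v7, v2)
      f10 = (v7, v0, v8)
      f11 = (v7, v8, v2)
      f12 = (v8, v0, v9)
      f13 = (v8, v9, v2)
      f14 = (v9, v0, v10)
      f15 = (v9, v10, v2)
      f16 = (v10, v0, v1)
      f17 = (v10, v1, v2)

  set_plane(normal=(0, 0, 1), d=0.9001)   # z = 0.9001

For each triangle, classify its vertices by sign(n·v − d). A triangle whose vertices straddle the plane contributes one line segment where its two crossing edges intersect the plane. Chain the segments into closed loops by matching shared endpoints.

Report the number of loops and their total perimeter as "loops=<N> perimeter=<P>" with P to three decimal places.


loops=1 perimeter=2.810

Straddling triangles (9 of 18):
  (v1,v3,v2) [--+] → (0.349636, 0.293392, 0.9001)–(0.456408, 0, 0.9001)  len=0.3122
  (v3,v4,v2) [--+] → (0.079249, 0.449493, 0.9001)–(0.349636, 0.293392, 0.9001)  len=0.3122
  (v4,v5,v2) [--+] → (-0.228204, 0.395277, 0.9001)–(0.079249, 0.449493, 0.9001)  len=0.3122
  (v5,v6,v2) [--+] → (-0.428885, 0.156101, 0.9001)–(-0.228204, 0.395277, 0.9001)  len=0.3122
  (v6,v7,v2) [--+] → (-0.428885, -0.156101, 0.9001)–(-0.428885, 0.156101, 0.9001)  len=0.3122
  (v7,v8,v2) [--+] → (-0.228204, -0.395277, 0.9001)–(-0.428885, -0.156101, 0.9001)  len=0.3122
  (v8,v9,v2) [--+] → (0.079249, -0.449493, 0.9001)–(-0.228204, -0.395277, 0.9001)  len=0.3122
  (v9,v10,v2) [--+] → (0.349636, -0.293392, 0.9001)–(0.079249, -0.449493, 0.9001)  len=0.3122
  (v10,v1,v2) [--+] → (0.456408, 0, 0.9001)–(0.349636, -0.293392, 0.9001)  len=0.3122

Chained into 1 loop(s):
  loop 1: 9 segments, perimeter = 2.8099
Total perimeter = 2.810


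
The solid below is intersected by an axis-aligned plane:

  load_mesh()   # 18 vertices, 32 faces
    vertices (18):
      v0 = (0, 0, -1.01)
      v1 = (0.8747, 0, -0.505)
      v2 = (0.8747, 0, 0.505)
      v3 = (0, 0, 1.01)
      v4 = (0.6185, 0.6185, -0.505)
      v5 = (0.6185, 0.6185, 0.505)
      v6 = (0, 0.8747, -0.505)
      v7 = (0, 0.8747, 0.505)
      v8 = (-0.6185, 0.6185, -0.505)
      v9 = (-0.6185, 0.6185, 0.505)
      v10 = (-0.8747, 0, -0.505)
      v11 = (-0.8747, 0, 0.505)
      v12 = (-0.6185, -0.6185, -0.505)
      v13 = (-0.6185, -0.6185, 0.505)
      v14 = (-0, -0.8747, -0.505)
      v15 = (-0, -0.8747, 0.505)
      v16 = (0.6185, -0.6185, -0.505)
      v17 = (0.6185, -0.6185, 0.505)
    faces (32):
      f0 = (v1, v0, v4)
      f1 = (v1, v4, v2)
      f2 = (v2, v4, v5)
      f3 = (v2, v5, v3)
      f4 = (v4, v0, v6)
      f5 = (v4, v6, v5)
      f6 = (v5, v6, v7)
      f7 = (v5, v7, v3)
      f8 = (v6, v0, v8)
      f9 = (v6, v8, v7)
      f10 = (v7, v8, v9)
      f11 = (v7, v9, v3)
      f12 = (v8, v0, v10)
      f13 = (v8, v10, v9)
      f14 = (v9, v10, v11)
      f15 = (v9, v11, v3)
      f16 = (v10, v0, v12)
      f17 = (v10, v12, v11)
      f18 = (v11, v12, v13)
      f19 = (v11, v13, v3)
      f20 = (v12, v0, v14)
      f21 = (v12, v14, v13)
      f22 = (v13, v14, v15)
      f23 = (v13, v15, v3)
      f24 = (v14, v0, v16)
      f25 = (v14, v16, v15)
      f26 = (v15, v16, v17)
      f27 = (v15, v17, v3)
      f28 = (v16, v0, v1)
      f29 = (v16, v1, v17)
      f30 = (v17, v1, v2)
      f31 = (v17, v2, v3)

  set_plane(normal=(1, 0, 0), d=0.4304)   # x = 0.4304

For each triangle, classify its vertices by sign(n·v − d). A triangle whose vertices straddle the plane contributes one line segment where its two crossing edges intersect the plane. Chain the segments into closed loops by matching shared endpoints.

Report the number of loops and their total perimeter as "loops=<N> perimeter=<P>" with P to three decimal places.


Straddling triangles (12 of 32):
  (v1,v0,v4) [+-+] → (0.4304, 0, -0.761513)–(0.4304, 0.4304, -0.658582)  len=0.4425
  (v2,v5,v3) [++-] → (0.4304, 0.4304, 0.658582)–(0.4304, 0, 0.761513)  len=0.4425
  (v4,v0,v6) [+--] → (0.4304, 0.4304, -0.658582)–(0.4304, 0.696416, -0.505)  len=0.3072
  (v4,v6,v5) [+-+] → (0.4304, 0.696416, -0.505)–(0.4304, 0.696416, 0.197836)  len=0.7028
  (v5,v6,v7) [+--] → (0.4304, 0.696416, 0.197836)–(0.4304, 0.696416, 0.505)  len=0.3072
  (v5,v7,v3) [+--] → (0.4304, 0.696416, 0.505)–(0.4304, 0.4304, 0.658582)  len=0.3072
  (v14,v0,v16) [--+] → (0.4304, -0.4304, -0.658582)–(0.4304, -0.696416, -0.505)  len=0.3072
  (v14,v16,v15) [-+-] → (0.4304, -0.696416, -0.505)–(0.4304, -0.696416, -0.197836)  len=0.3072
  (v15,v16,v17) [-++] → (0.4304, -0.696416, -0.197836)–(0.4304, -0.696416, 0.505)  len=0.7028
  (v15,v17,v3) [-+-] → (0.4304, -0.696416, 0.505)–(0.4304, -0.4304, 0.658582)  len=0.3072
  (v16,v0,v1) [+-+] → (0.4304, -0.4304, -0.658582)–(0.4304, 0, -0.761513)  len=0.4425
  (v17,v2,v3) [++-] → (0.4304, 0, 0.761513)–(0.4304, -0.4304, 0.658582)  len=0.4425

Chained into 1 loop(s):
  loop 1: 12 segments, perimeter = 5.0188
Total perimeter = 5.019

loops=1 perimeter=5.019


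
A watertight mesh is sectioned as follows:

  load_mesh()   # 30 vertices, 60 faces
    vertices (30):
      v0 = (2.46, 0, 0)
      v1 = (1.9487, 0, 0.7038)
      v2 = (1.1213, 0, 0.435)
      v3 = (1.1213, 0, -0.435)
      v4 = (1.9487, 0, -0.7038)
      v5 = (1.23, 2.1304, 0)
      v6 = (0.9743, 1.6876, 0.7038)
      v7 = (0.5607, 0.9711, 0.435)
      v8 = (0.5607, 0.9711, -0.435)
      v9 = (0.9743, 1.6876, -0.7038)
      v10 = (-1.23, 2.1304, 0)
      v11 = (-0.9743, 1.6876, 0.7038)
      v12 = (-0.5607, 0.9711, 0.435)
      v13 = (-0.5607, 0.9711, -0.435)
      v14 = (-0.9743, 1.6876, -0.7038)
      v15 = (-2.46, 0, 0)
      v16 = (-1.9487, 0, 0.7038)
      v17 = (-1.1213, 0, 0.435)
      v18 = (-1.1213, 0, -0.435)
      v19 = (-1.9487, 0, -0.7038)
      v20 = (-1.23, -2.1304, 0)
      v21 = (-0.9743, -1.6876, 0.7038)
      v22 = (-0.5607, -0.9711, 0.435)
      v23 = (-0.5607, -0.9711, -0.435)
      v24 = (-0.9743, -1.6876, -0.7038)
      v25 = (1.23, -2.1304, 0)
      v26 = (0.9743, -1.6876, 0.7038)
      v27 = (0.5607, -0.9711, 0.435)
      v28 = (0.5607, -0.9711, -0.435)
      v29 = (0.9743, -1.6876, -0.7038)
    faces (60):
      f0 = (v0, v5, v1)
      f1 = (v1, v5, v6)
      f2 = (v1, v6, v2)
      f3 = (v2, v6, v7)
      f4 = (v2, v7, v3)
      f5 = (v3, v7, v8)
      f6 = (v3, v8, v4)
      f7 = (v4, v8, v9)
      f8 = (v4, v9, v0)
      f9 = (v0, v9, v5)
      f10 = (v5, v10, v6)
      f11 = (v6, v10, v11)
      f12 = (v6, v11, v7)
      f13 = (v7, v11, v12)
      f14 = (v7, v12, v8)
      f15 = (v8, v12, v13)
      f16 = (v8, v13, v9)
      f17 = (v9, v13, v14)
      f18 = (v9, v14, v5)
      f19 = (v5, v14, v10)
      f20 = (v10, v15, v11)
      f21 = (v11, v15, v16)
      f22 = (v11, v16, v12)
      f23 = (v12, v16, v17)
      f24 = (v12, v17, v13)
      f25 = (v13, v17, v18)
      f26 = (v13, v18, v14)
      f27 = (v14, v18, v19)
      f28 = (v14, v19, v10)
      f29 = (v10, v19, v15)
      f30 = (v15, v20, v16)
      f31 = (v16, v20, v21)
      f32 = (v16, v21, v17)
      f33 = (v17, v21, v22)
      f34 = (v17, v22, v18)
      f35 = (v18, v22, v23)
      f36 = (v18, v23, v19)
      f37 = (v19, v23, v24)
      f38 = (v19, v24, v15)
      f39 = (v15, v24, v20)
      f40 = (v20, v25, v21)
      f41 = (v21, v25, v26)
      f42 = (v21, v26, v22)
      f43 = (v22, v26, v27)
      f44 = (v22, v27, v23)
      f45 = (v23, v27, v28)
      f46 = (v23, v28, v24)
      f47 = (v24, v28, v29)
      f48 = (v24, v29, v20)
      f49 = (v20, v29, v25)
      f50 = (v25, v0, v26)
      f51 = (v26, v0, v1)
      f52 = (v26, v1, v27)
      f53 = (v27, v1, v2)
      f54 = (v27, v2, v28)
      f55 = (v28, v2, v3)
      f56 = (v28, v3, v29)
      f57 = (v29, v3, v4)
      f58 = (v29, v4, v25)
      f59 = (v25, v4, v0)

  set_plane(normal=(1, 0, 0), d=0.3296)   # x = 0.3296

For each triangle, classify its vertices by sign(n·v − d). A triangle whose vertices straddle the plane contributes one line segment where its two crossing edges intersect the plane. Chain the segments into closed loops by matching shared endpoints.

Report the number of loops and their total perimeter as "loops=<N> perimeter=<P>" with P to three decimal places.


loops=2 perimeter=8.127

Straddling triangles (20 of 60):
  (v5,v10,v6) [+-+] → (0.3296, 2.1304, 0)–(0.3296, 1.81711, 0.497957)  len=0.5883
  (v6,v10,v11) [+--] → (0.3296, 1.81711, 0.497957)–(0.3296, 1.6876, 0.7038)  len=0.2432
  (v6,v11,v7) [+-+] → (0.3296, 1.6876, 0.7038)–(0.3296, 1.07897, 0.475469)  len=0.6500
  (v7,v11,v12) [+--] → (0.3296, 1.07897, 0.475469)–(0.3296, 0.9711, 0.435)  len=0.1152
  (v7,v12,v8) [+-+] → (0.3296, 0.9711, 0.435)–(0.3296, 0.9711, -0.255709)  len=0.6907
  (v8,v12,v13) [+--] → (0.3296, 0.9711, -0.255709)–(0.3296, 0.9711, -0.435)  len=0.1793
  (v8,v13,v9) [+-+] → (0.3296, 0.9711, -0.435)–(0.3296, 1.38667, -0.590904)  len=0.4439
  (v9,v13,v14) [+--] → (0.3296, 1.38667, -0.590904)–(0.3296, 1.6876, -0.7038)  len=0.3214
  (v9,v14,v5) [+-+] → (0.3296, 1.6876, -0.7038)–(0.3296, 1.94953, -0.287484)  len=0.4919
  (v5,v14,v10) [+--] → (0.3296, 1.94953, -0.287484)–(0.3296, 2.1304, 0)  len=0.3396
  (v20,v25,v21) [-+-] → (0.3296, -2.1304, 0)–(0.3296, -1.94953, 0.287484)  len=0.3396
  (v21,v25,v26) [-++] → (0.3296, -1.94953, 0.287484)–(0.3296, -1.6876, 0.7038)  len=0.4919
  (v21,v26,v22) [-+-] → (0.3296, -1.6876, 0.7038)–(0.3296, -1.38667, 0.590904)  len=0.3214
  (v22,v26,v27) [-++] → (0.3296, -1.38667, 0.590904)–(0.3296, -0.9711, 0.435)  len=0.4439
  (v22,v27,v23) [-+-] → (0.3296, -0.9711, 0.435)–(0.3296, -0.9711, 0.255709)  len=0.1793
  (v23,v27,v28) [-++] → (0.3296, -0.9711, 0.255709)–(0.3296, -0.9711, -0.435)  len=0.6907
  (v23,v28,v24) [-+-] → (0.3296, -0.9711, -0.435)–(0.3296, -1.07897, -0.475469)  len=0.1152
  (v24,v28,v29) [-++] → (0.3296, -1.07897, -0.475469)–(0.3296, -1.6876, -0.7038)  len=0.6500
  (v24,v29,v20) [-+-] → (0.3296, -1.6876, -0.7038)–(0.3296, -1.81711, -0.497957)  len=0.2432
  (v20,v29,v25) [-++] → (0.3296, -1.81711, -0.497957)–(0.3296, -2.1304, 0)  len=0.5883

Chained into 2 loop(s):
  loop 1: 10 segments, perimeter = 4.0635
  loop 2: 10 segments, perimeter = 4.0635
Total perimeter = 8.127


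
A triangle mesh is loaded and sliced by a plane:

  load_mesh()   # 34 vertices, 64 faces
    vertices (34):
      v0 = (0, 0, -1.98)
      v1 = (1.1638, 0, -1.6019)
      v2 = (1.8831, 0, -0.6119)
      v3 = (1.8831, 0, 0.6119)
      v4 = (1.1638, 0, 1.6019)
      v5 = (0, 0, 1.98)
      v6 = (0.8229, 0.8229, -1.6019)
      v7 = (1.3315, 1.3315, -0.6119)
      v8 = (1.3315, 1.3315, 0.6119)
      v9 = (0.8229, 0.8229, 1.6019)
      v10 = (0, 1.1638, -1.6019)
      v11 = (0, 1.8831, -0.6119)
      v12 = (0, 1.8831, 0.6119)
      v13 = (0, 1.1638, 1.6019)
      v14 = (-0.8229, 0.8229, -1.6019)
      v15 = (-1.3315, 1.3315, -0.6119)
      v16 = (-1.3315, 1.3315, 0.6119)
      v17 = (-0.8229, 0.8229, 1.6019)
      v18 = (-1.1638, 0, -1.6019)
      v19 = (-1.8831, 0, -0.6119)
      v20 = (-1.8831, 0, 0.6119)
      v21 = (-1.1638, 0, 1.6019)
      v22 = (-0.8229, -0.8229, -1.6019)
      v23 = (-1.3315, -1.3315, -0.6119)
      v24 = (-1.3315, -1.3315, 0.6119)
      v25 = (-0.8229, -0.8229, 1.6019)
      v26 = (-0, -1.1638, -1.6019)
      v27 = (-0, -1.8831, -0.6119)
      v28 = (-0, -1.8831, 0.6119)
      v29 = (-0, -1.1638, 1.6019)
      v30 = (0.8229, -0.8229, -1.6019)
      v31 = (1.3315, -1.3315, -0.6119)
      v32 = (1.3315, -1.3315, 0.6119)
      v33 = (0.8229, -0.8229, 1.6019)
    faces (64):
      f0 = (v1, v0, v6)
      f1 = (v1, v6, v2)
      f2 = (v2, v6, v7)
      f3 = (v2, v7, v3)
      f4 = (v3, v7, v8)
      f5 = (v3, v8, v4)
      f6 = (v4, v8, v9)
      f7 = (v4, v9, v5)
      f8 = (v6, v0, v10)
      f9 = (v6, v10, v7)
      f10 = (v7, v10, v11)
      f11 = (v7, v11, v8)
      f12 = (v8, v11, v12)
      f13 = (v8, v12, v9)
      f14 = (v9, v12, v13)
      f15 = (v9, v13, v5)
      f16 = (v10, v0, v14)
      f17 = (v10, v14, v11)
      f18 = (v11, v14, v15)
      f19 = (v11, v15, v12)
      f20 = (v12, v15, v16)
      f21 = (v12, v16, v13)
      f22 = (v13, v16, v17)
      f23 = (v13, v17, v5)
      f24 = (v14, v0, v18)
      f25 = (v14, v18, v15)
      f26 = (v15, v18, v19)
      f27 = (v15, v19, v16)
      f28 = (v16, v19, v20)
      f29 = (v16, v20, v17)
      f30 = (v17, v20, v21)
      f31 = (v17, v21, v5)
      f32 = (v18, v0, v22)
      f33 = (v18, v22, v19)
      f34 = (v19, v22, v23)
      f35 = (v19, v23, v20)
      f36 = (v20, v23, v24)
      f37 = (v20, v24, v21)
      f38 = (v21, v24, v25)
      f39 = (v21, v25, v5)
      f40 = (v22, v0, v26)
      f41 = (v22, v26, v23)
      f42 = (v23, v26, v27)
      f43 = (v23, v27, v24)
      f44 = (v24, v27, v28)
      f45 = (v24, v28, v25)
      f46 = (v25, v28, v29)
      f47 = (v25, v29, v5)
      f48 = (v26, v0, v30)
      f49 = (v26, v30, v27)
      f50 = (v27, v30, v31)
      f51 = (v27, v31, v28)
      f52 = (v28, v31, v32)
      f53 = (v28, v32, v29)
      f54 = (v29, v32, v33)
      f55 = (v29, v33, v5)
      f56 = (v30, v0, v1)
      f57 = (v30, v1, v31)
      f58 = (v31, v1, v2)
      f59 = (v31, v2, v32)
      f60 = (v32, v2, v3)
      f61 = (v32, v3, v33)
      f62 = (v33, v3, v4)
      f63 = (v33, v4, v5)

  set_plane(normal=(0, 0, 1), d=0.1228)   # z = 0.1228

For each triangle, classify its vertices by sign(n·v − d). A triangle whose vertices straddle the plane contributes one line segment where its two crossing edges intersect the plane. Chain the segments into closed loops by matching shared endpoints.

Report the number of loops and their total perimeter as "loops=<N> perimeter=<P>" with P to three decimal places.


Straddling triangles (16 of 64):
  (v2,v7,v3) [--+] → (1.66265, 0.532143, 0.1228)–(1.8831, 0, 0.1228)  len=0.5760
  (v3,v7,v8) [+-+] → (1.66265, 0.532143, 0.1228)–(1.3315, 1.3315, 0.1228)  len=0.8652
  (v7,v11,v8) [--+] → (0.799357, 1.55195, 0.1228)–(1.3315, 1.3315, 0.1228)  len=0.5760
  (v8,v11,v12) [+-+] → (0.799357, 1.55195, 0.1228)–(0, 1.8831, 0.1228)  len=0.8652
  (v11,v15,v12) [--+] → (-0.532143, 1.66265, 0.1228)–(0, 1.8831, 0.1228)  len=0.5760
  (v12,v15,v16) [+-+] → (-0.532143, 1.66265, 0.1228)–(-1.3315, 1.3315, 0.1228)  len=0.8652
  (v15,v19,v16) [--+] → (-1.55195, 0.799357, 0.1228)–(-1.3315, 1.3315, 0.1228)  len=0.5760
  (v16,v19,v20) [+-+] → (-1.55195, 0.799357, 0.1228)–(-1.8831, 0, 0.1228)  len=0.8652
  (v19,v23,v20) [--+] → (-1.66265, -0.532143, 0.1228)–(-1.8831, 0, 0.1228)  len=0.5760
  (v20,v23,v24) [+-+] → (-1.66265, -0.532143, 0.1228)–(-1.3315, -1.3315, 0.1228)  len=0.8652
  (v23,v27,v24) [--+] → (-0.799357, -1.55195, 0.1228)–(-1.3315, -1.3315, 0.1228)  len=0.5760
  (v24,v27,v28) [+-+] → (-0.799357, -1.55195, 0.1228)–(0, -1.8831, 0.1228)  len=0.8652
  (v27,v31,v28) [--+] → (0.532143, -1.66265, 0.1228)–(0, -1.8831, 0.1228)  len=0.5760
  (v28,v31,v32) [+-+] → (0.532143, -1.66265, 0.1228)–(1.3315, -1.3315, 0.1228)  len=0.8652
  (v31,v2,v32) [--+] → (1.55195, -0.799357, 0.1228)–(1.3315, -1.3315, 0.1228)  len=0.5760
  (v32,v2,v3) [+-+] → (1.55195, -0.799357, 0.1228)–(1.8831, 0, 0.1228)  len=0.8652

Chained into 1 loop(s):
  loop 1: 16 segments, perimeter = 11.5299
Total perimeter = 11.530

loops=1 perimeter=11.530


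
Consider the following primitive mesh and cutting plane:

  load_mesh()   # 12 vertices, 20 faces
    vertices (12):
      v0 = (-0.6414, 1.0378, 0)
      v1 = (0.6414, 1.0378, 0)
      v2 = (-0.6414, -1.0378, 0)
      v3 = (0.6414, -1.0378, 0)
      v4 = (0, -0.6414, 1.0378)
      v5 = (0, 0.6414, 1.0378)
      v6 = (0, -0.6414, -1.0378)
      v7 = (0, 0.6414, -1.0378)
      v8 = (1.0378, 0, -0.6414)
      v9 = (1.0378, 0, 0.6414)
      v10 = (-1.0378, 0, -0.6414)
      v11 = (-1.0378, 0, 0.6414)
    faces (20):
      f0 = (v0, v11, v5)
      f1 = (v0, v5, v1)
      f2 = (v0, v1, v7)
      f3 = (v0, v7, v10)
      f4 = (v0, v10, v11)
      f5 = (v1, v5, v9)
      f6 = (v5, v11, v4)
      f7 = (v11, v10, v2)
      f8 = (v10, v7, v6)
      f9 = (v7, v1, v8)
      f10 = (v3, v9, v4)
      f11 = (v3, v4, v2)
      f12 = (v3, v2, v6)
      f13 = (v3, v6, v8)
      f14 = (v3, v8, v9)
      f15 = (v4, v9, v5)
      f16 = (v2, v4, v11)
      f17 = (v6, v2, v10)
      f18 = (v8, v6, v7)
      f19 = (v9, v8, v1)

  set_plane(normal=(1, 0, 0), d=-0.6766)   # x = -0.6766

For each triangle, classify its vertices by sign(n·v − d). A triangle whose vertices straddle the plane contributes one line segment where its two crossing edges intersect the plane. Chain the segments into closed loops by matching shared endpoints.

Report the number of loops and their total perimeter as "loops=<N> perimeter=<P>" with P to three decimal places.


Straddling triangles (8 of 20):
  (v0,v11,v5) [+-+] → (-0.6766, 0.945644, 0.0569558)–(-0.6766, 0.223235, 0.779365)  len=1.0216
  (v0,v7,v10) [++-] → (-0.6766, 0.223235, -0.779365)–(-0.6766, 0.945644, -0.0569558)  len=1.0216
  (v0,v10,v11) [+--] → (-0.6766, 0.945644, -0.0569558)–(-0.6766, 0.945644, 0.0569558)  len=0.1139
  (v5,v11,v4) [+-+] → (-0.6766, 0.223235, 0.779365)–(-0.6766, -0.223235, 0.779365)  len=0.4465
  (v11,v10,v2) [--+] → (-0.6766, -0.945644, -0.0569558)–(-0.6766, -0.945644, 0.0569558)  len=0.1139
  (v10,v7,v6) [-++] → (-0.6766, 0.223235, -0.779365)–(-0.6766, -0.223235, -0.779365)  len=0.4465
  (v2,v4,v11) [++-] → (-0.6766, -0.223235, 0.779365)–(-0.6766, -0.945644, 0.0569558)  len=1.0216
  (v6,v2,v10) [++-] → (-0.6766, -0.945644, -0.0569558)–(-0.6766, -0.223235, -0.779365)  len=1.0216

Chained into 1 loop(s):
  loop 1: 8 segments, perimeter = 5.2073
Total perimeter = 5.207

loops=1 perimeter=5.207


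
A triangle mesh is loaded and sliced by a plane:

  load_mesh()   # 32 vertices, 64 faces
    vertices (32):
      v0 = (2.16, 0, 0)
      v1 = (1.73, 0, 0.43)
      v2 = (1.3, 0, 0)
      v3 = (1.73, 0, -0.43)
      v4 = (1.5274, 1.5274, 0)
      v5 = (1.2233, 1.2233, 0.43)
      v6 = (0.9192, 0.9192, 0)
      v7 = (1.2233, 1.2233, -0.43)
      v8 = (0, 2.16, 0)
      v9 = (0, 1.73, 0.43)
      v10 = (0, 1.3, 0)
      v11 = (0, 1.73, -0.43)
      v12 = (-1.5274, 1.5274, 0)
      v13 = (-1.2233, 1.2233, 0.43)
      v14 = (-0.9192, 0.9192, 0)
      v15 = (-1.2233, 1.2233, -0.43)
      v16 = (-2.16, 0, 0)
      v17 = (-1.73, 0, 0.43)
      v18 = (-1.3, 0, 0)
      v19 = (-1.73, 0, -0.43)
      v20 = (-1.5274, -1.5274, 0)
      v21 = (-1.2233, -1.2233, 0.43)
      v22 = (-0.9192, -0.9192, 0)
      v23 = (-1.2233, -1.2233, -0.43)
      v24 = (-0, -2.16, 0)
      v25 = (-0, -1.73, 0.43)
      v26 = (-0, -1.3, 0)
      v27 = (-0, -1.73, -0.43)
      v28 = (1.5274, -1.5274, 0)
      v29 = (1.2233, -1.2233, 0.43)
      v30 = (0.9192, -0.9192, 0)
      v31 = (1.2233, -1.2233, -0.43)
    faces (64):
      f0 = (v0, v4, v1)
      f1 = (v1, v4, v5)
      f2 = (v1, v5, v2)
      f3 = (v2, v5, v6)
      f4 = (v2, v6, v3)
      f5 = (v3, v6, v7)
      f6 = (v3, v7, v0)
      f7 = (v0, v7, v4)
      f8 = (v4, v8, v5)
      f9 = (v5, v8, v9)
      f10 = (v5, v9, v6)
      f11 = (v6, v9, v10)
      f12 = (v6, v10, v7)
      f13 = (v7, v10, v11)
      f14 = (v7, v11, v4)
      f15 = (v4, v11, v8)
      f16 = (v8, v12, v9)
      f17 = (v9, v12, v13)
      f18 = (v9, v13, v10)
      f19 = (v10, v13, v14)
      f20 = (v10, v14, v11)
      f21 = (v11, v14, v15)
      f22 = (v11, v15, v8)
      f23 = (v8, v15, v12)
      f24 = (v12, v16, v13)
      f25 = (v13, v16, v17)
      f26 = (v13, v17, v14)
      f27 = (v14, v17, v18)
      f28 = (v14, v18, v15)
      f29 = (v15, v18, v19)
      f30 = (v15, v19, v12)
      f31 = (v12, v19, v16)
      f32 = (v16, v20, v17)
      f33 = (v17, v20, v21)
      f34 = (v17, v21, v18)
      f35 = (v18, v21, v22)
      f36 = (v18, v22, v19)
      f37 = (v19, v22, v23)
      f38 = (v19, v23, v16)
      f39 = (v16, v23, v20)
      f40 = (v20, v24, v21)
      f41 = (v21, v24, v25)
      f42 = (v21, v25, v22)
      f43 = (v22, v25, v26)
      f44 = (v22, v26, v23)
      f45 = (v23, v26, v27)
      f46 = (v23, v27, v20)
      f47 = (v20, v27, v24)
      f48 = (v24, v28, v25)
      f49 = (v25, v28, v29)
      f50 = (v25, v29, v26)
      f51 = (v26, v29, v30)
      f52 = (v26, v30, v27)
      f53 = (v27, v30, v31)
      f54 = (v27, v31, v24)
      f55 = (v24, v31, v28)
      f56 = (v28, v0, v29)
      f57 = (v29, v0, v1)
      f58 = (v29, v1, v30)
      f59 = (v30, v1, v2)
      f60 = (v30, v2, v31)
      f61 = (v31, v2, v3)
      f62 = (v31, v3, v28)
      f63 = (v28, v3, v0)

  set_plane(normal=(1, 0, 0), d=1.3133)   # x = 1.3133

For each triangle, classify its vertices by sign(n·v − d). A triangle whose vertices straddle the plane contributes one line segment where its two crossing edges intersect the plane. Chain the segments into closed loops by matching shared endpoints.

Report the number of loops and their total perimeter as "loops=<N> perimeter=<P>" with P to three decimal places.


Straddling triangles (18 of 64):
  (v1,v4,v5) [++-] → (1.3133, 1.3133, 0.302739)–(1.3133, 1.00602, 0.43)  len=0.3326
  (v1,v5,v2) [+--] → (1.3133, 1.00602, 0.43)–(1.3133, 0, 0.0133)  len=1.0889
  (v2,v6,v3) [--+] → (1.3133, 0.472411, -0.209007)–(1.3133, 0, -0.0133)  len=0.5113
  (v3,v6,v7) [+--] → (1.3133, 0.472411, -0.209007)–(1.3133, 1.00602, -0.43)  len=0.5776
  (v3,v7,v0) [+-+] → (1.3133, 1.00602, -0.43)–(1.3133, 1.10576, -0.388685)  len=0.1080
  (v0,v7,v4) [+-+] → (1.3133, 1.10576, -0.388685)–(1.3133, 1.3133, -0.302739)  len=0.2246
  (v4,v8,v5) [+--] → (1.3133, 1.61607, 0)–(1.3133, 1.3133, 0.302739)  len=0.4282
  (v7,v11,v4) [--+] → (1.3133, 1.5558, -0.0602743)–(1.3133, 1.3133, -0.302739)  len=0.3429
  (v4,v11,v8) [+--] → (1.3133, 1.5558, -0.0602743)–(1.3133, 1.61607, 0)  len=0.0852
  (v24,v28,v25) [-+-] → (1.3133, -1.61607, 0)–(1.3133, -1.5558, 0.0602743)  len=0.0852
  (v25,v28,v29) [-+-] → (1.3133, -1.5558, 0.0602743)–(1.3133, -1.3133, 0.302739)  len=0.3429
  (v24,v31,v28) [--+] → (1.3133, -1.3133, -0.302739)–(1.3133, -1.61607, 0)  len=0.4282
  (v28,v0,v29) [++-] → (1.3133, -1.10576, 0.388685)–(1.3133, -1.3133, 0.302739)  len=0.2246
  (v29,v0,v1) [-++] → (1.3133, -1.10576, 0.388685)–(1.3133, -1.00602, 0.43)  len=0.1080
  (v29,v1,v30) [-+-] → (1.3133, -1.00602, 0.43)–(1.3133, -0.472411, 0.209007)  len=0.5776
  (v30,v1,v2) [-+-] → (1.3133, -0.472411, 0.209007)–(1.3133, 0, 0.0133)  len=0.5113
  (v31,v2,v3) [--+] → (1.3133, 0, -0.0133)–(1.3133, -1.00602, -0.43)  len=1.0889
  (v31,v3,v28) [-++] → (1.3133, -1.00602, -0.43)–(1.3133, -1.3133, -0.302739)  len=0.3326

Chained into 1 loop(s):
  loop 1: 18 segments, perimeter = 7.3986
Total perimeter = 7.399

loops=1 perimeter=7.399


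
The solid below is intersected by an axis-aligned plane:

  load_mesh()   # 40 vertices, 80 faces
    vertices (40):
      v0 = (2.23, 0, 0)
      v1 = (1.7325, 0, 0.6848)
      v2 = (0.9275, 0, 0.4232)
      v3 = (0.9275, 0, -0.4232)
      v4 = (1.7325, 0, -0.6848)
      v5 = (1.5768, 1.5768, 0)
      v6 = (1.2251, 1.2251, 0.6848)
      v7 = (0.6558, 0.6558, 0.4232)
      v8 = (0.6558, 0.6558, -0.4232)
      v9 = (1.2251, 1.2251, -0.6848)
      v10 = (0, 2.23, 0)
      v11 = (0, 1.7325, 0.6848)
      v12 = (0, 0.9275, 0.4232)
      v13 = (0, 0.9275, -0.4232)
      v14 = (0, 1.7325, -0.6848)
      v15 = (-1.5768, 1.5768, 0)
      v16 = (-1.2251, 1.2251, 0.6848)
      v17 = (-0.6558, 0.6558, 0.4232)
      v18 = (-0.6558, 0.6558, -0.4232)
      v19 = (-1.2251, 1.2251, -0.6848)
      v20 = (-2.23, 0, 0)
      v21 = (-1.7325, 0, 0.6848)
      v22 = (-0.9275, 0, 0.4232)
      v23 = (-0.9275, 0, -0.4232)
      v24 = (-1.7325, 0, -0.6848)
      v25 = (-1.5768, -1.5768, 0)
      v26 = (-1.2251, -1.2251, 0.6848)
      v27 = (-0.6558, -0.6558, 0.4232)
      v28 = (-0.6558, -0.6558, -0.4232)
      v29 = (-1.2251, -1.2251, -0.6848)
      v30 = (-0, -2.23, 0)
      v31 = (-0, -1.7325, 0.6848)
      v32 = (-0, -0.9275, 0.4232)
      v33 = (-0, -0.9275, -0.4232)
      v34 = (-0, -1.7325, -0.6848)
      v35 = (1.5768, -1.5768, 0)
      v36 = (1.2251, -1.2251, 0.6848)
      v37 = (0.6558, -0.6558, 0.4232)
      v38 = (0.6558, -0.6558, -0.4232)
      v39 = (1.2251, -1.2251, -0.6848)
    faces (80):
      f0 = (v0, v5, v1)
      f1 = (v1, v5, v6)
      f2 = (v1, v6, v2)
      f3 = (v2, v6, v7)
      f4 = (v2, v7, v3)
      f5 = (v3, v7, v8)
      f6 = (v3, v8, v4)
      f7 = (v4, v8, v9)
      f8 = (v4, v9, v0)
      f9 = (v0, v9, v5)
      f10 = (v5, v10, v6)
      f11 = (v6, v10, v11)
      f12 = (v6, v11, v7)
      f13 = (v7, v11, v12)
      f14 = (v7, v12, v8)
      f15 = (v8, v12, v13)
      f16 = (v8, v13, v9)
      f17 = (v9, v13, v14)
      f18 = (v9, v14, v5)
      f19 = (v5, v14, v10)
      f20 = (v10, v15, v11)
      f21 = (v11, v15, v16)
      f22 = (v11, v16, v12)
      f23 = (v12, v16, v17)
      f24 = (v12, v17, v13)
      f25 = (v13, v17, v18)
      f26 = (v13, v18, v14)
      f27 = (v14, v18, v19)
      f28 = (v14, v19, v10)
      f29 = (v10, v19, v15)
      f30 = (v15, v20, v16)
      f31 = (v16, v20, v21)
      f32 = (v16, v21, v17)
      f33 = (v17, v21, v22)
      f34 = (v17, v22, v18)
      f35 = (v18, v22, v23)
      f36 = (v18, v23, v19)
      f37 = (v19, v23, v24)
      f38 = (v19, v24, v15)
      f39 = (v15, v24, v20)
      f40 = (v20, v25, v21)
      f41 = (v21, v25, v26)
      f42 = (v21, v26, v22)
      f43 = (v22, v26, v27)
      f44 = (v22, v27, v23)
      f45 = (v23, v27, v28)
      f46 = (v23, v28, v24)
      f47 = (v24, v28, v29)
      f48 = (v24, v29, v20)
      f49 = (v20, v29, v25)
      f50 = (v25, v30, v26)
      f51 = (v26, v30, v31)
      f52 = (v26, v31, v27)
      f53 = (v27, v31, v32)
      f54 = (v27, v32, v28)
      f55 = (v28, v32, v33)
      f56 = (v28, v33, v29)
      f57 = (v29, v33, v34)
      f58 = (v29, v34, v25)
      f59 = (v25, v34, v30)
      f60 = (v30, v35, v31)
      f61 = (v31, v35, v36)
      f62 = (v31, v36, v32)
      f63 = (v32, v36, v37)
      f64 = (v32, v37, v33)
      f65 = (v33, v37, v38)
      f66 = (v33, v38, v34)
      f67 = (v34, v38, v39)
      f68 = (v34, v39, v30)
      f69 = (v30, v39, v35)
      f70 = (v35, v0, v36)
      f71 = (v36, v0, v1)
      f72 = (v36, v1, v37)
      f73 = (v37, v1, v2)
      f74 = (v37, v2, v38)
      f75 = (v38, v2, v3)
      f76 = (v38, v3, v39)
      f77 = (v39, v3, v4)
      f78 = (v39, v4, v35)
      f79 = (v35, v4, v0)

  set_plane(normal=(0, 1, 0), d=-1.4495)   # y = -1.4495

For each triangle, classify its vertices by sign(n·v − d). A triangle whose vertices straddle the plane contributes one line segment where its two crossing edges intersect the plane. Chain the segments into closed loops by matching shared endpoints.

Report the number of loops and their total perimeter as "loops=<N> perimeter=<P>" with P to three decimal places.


Straddling triangles (18 of 80):
  (v20,v25,v21) [+-+] → (-1.62953, -1.4495, 0)–(-1.58937, -1.4495, 0.055286)  len=0.0683
  (v21,v25,v26) [+-+] → (-1.58937, -1.4495, 0.055286)–(-1.4495, -1.4495, 0.247868)  len=0.2380
  (v20,v29,v25) [++-] → (-1.4495, -1.4495, -0.247868)–(-1.62953, -1.4495, 0)  len=0.3064
  (v25,v30,v26) [--+] → (-0.951528, -1.4495, 0.53188)–(-1.4495, -1.4495, 0.247868)  len=0.5733
  (v26,v30,v31) [+--] → (-0.951528, -1.4495, 0.53188)–(-0.683294, -1.4495, 0.6848)  len=0.3088
  (v26,v31,v27) [+-+] → (-0.683294, -1.4495, 0.6848)–(-0.172371, -1.4495, 0.616041)  len=0.5155
  (v27,v31,v32) [+-+] → (-0.172371, -1.4495, 0.616041)–(0, -1.4495, 0.592834)  len=0.1739
  (v29,v33,v34) [++-] → (0, -1.4495, -0.592834)–(-0.683294, -1.4495, -0.6848)  len=0.6895
  (v29,v34,v25) [+--] → (-0.683294, -1.4495, -0.6848)–(-1.4495, -1.4495, -0.247868)  len=0.8820
  (v31,v35,v36) [--+] → (1.4495, -1.4495, 0.247868)–(0.683294, -1.4495, 0.6848)  len=0.8820
  (v31,v36,v32) [-++] → (0.683294, -1.4495, 0.6848)–(0, -1.4495, 0.592834)  len=0.6895
  (v33,v38,v34) [++-] → (0.172371, -1.4495, -0.616041)–(0, -1.4495, -0.592834)  len=0.1739
  (v34,v38,v39) [-++] → (0.172371, -1.4495, -0.616041)–(0.683294, -1.4495, -0.6848)  len=0.5155
  (v34,v39,v30) [-+-] → (0.683294, -1.4495, -0.6848)–(0.951528, -1.4495, -0.53188)  len=0.3088
  (v30,v39,v35) [-+-] → (0.951528, -1.4495, -0.53188)–(1.4495, -1.4495, -0.247868)  len=0.5733
  (v35,v0,v36) [-++] → (1.62953, -1.4495, 0)–(1.4495, -1.4495, 0.247868)  len=0.3064
  (v39,v4,v35) [++-] → (1.58937, -1.4495, -0.055286)–(1.4495, -1.4495, -0.247868)  len=0.2380
  (v35,v4,v0) [-++] → (1.58937, -1.4495, -0.055286)–(1.62953, -1.4495, 0)  len=0.0683

Chained into 1 loop(s):
  loop 1: 18 segments, perimeter = 7.5114
Total perimeter = 7.511

loops=1 perimeter=7.511


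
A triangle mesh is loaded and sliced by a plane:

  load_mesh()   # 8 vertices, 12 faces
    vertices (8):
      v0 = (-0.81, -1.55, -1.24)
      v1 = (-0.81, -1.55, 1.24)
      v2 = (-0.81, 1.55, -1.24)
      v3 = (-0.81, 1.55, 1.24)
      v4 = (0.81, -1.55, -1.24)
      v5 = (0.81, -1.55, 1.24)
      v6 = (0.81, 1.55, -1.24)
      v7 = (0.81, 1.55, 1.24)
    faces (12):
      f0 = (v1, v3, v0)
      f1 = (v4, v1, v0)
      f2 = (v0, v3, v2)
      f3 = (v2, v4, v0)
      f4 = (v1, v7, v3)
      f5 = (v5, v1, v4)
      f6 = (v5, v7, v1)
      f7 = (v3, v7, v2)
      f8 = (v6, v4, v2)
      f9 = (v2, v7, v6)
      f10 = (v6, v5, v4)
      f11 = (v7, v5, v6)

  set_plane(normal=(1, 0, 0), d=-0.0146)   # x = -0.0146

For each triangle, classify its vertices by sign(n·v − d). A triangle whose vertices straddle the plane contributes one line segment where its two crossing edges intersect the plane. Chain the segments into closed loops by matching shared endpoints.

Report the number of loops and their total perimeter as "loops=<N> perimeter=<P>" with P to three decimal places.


Straddling triangles (8 of 12):
  (v4,v1,v0) [+--] → (-0.0146, -1.55, 0.0223506)–(-0.0146, -1.55, -1.24)  len=1.2624
  (v2,v4,v0) [-+-] → (-0.0146, 0.0279383, -1.24)–(-0.0146, -1.55, -1.24)  len=1.5779
  (v1,v7,v3) [-+-] → (-0.0146, -0.0279383, 1.24)–(-0.0146, 1.55, 1.24)  len=1.5779
  (v5,v1,v4) [+-+] → (-0.0146, -1.55, 1.24)–(-0.0146, -1.55, 0.0223506)  len=1.2176
  (v5,v7,v1) [++-] → (-0.0146, -0.0279383, 1.24)–(-0.0146, -1.55, 1.24)  len=1.5221
  (v3,v7,v2) [-+-] → (-0.0146, 1.55, 1.24)–(-0.0146, 1.55, -0.0223506)  len=1.2624
  (v6,v4,v2) [++-] → (-0.0146, 0.0279383, -1.24)–(-0.0146, 1.55, -1.24)  len=1.5221
  (v2,v7,v6) [-++] → (-0.0146, 1.55, -0.0223506)–(-0.0146, 1.55, -1.24)  len=1.2176

Chained into 1 loop(s):
  loop 1: 8 segments, perimeter = 11.1600
Total perimeter = 11.160

loops=1 perimeter=11.160
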